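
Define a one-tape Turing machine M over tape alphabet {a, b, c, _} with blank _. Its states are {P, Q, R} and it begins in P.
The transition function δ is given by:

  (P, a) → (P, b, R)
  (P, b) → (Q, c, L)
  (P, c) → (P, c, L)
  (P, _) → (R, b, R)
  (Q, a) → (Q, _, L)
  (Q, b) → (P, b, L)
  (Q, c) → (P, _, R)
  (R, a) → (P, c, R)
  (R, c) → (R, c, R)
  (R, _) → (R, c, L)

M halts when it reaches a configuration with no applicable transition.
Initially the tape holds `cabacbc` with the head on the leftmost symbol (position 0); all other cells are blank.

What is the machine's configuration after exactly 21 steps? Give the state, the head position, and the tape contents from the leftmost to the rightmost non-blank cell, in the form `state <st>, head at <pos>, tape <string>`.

state R, head at 5, tape bbccccbc

state=P head=0 tape=_[c]abacbc   (P,c)→(P,c,L)
state=P head=-1 tape=[_]cabacbc   (P,_)→(R,b,R)
state=R head=0 tape=b[c]abacbc   (R,c)→(R,c,R)
state=R head=1 tape=bc[a]bacbc   (R,a)→(P,c,R)
state=P head=2 tape=bcc[b]acbc   (P,b)→(Q,c,L)
state=Q head=1 tape=bc[c]cacbc   (Q,c)→(P,_,R)
state=P head=2 tape=bc_[c]acbc   (P,c)→(P,c,L)
state=P head=1 tape=bc[_]cacbc   (P,_)→(R,b,R)
state=R head=2 tape=bcb[c]acbc   (R,c)→(R,c,R)
state=R head=3 tape=bcbc[a]cbc   (R,a)→(P,c,R)
state=P head=4 tape=bcbcc[c]bc   (P,c)→(P,c,L)
state=P head=3 tape=bcbc[c]cbc   (P,c)→(P,c,L)
state=P head=2 tape=bcb[c]ccbc   (P,c)→(P,c,L)
state=P head=1 tape=bc[b]cccbc   (P,b)→(Q,c,L)
state=Q head=0 tape=b[c]ccccbc   (Q,c)→(P,_,R)
state=P head=1 tape=b_[c]cccbc   (P,c)→(P,c,L)
state=P head=0 tape=b[_]ccccbc   (P,_)→(R,b,R)
state=R head=1 tape=bb[c]cccbc   (R,c)→(R,c,R)
state=R head=2 tape=bbc[c]ccbc   (R,c)→(R,c,R)
state=R head=3 tape=bbcc[c]cbc   (R,c)→(R,c,R)
state=R head=4 tape=bbccc[c]bc   (R,c)→(R,c,R)
state=R head=5 tape=bbcccc[b]c
After 21 steps: state R, head at 5, tape bbccccbc.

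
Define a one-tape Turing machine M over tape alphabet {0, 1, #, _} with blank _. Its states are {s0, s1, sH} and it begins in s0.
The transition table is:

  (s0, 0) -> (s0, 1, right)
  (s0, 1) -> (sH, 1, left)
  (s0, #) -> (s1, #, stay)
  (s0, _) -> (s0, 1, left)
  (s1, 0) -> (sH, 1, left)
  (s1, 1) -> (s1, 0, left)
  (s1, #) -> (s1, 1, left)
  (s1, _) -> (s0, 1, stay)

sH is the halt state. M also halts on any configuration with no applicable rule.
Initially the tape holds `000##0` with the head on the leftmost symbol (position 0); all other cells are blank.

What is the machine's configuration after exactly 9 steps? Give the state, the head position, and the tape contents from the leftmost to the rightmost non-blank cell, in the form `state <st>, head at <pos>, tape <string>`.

state s0, head at -1, tape 10001#0

s0 | _[0]00##0   read 0 → write 1, move right, go to s0
s0 | _1[0]0##0   read 0 → write 1, move right, go to s0
s0 | _11[0]##0   read 0 → write 1, move right, go to s0
s0 | _111[#]#0   read # → write #, move stay, go to s1
s1 | _111[#]#0   read # → write 1, move left, go to s1
s1 | _11[1]1#0   read 1 → write 0, move left, go to s1
s1 | _1[1]01#0   read 1 → write 0, move left, go to s1
s1 | _[1]001#0   read 1 → write 0, move left, go to s1
s1 | [_]0001#0   read _ → write 1, move stay, go to s0
s0 | [1]0001#0
After 9 steps: state s0, head at -1, tape 10001#0.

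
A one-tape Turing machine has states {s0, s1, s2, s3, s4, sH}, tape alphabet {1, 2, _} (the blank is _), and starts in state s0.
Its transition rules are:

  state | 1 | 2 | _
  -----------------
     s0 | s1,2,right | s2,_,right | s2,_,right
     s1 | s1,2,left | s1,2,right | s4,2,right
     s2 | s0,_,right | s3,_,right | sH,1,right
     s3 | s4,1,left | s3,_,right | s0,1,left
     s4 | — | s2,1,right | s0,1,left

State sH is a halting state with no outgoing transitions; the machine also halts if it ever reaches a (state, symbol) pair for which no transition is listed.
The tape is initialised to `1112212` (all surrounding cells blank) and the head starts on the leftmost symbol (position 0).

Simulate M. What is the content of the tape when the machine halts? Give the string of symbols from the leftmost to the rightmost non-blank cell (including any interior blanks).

2222222___1

s0 | [1]112212_____   read 1 → write 2, move right, go to s1
s1 | 2[1]12212_____   read 1 → write 2, move left, go to s1
s1 | [2]212212_____   read 2 → write 2, move right, go to s1
s1 | 2[2]12212_____   read 2 → write 2, move right, go to s1
s1 | 22[1]2212_____   read 1 → write 2, move left, go to s1
s1 | 2[2]22212_____   read 2 → write 2, move right, go to s1
s1 | 22[2]2212_____   read 2 → write 2, move right, go to s1
s1 | 222[2]212_____   read 2 → write 2, move right, go to s1
s1 | 2222[2]12_____   read 2 → write 2, move right, go to s1
s1 | 22222[1]2_____   read 1 → write 2, move left, go to s1
s1 | 2222[2]22_____   read 2 → write 2, move right, go to s1
s1 | 22222[2]2_____   read 2 → write 2, move right, go to s1
s1 | 222222[2]_____   read 2 → write 2, move right, go to s1
s1 | 2222222[_]____   read _ → write 2, move right, go to s4
s4 | 22222222[_]___   read _ → write 1, move left, go to s0
s0 | 2222222[2]1___   read 2 → write _, move right, go to s2
s2 | 2222222_[1]___   read 1 → write _, move right, go to s0
s0 | 2222222__[_]__   read _ → write _, move right, go to s2
s2 | 2222222___[_]_   read _ → write 1, move right, go to sH
sH | 2222222___1[_]
The non-blank tape span at halt is 2222222___1.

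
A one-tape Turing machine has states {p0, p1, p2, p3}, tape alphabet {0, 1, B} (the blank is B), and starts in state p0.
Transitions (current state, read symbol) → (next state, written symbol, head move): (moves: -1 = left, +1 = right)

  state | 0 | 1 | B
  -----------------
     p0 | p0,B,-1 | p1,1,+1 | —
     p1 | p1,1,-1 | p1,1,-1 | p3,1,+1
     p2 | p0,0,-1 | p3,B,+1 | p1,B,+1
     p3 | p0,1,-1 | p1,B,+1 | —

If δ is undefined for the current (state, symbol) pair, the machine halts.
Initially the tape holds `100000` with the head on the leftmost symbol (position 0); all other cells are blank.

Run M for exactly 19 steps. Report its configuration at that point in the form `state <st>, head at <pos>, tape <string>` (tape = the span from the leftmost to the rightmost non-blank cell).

p0 | B[1]00000   read 1 → write 1, move +1, go to p1
p1 | B1[0]0000   read 0 → write 1, move -1, go to p1
p1 | B[1]10000   read 1 → write 1, move -1, go to p1
p1 | [B]110000   read B → write 1, move +1, go to p3
p3 | 1[1]10000   read 1 → write B, move +1, go to p1
p1 | 1B[1]0000   read 1 → write 1, move -1, go to p1
p1 | 1[B]10000   read B → write 1, move +1, go to p3
p3 | 11[1]0000   read 1 → write B, move +1, go to p1
p1 | 11B[0]000   read 0 → write 1, move -1, go to p1
p1 | 11[B]1000   read B → write 1, move +1, go to p3
p3 | 111[1]000   read 1 → write B, move +1, go to p1
p1 | 111B[0]00   read 0 → write 1, move -1, go to p1
p1 | 111[B]100   read B → write 1, move +1, go to p3
p3 | 1111[1]00   read 1 → write B, move +1, go to p1
p1 | 1111B[0]0   read 0 → write 1, move -1, go to p1
p1 | 1111[B]10   read B → write 1, move +1, go to p3
p3 | 11111[1]0   read 1 → write B, move +1, go to p1
p1 | 11111B[0]   read 0 → write 1, move -1, go to p1
p1 | 11111[B]1   read B → write 1, move +1, go to p3
p3 | 111111[1]
After 19 steps: state p3, head at 5, tape 1111111.

state p3, head at 5, tape 1111111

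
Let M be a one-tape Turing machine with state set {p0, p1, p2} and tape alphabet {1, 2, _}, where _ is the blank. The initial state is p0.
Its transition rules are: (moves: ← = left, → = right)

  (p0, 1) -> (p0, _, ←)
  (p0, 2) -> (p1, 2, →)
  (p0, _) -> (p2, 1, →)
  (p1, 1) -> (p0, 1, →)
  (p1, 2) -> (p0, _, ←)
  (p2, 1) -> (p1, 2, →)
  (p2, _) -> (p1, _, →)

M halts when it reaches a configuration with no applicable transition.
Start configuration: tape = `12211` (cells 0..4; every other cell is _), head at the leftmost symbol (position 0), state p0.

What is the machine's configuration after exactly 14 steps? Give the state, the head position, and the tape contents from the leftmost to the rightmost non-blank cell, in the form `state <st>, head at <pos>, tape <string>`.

state p1, head at 4, tape 1111

p0 | _[1]2211   read 1 → write _, move ←, go to p0
p0 | [_]_2211   read _ → write 1, move →, go to p2
p2 | 1[_]2211   read _ → write _, move →, go to p1
p1 | 1_[2]211   read 2 → write _, move ←, go to p0
p0 | 1[_]_211   read _ → write 1, move →, go to p2
p2 | 11[_]211   read _ → write _, move →, go to p1
p1 | 11_[2]11   read 2 → write _, move ←, go to p0
p0 | 11[_]_11   read _ → write 1, move →, go to p2
p2 | 111[_]11   read _ → write _, move →, go to p1
p1 | 111_[1]1   read 1 → write 1, move →, go to p0
p0 | 111_1[1]   read 1 → write _, move ←, go to p0
p0 | 111_[1]_   read 1 → write _, move ←, go to p0
p0 | 111[_]__   read _ → write 1, move →, go to p2
p2 | 1111[_]_   read _ → write _, move →, go to p1
p1 | 1111_[_]
After 14 steps: state p1, head at 4, tape 1111.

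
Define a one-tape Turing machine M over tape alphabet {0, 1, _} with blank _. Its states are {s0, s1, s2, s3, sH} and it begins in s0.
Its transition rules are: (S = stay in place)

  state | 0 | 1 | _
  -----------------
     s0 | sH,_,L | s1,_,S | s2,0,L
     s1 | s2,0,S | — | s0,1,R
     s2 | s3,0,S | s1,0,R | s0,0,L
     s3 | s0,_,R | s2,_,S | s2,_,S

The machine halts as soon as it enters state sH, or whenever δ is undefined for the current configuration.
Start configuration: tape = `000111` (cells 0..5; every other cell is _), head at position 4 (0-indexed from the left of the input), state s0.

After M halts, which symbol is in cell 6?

0

s0 | 0001[1]1__   read 1 → write _, move S, go to s1
s1 | 0001[_]1__   read _ → write 1, move R, go to s0
s0 | 00011[1]__   read 1 → write _, move S, go to s1
s1 | 00011[_]__   read _ → write 1, move R, go to s0
s0 | 000111[_]_   read _ → write 0, move L, go to s2
s2 | 00011[1]0_   read 1 → write 0, move R, go to s1
s1 | 000110[0]_   read 0 → write 0, move S, go to s2
s2 | 000110[0]_   read 0 → write 0, move S, go to s3
s3 | 000110[0]_   read 0 → write _, move R, go to s0
s0 | 000110_[_]   read _ → write 0, move L, go to s2
s2 | 000110[_]0   read _ → write 0, move L, go to s0
s0 | 00011[0]00   read 0 → write _, move L, go to sH
sH | 0001[1]_00
Cell 6 holds 0 when M halts.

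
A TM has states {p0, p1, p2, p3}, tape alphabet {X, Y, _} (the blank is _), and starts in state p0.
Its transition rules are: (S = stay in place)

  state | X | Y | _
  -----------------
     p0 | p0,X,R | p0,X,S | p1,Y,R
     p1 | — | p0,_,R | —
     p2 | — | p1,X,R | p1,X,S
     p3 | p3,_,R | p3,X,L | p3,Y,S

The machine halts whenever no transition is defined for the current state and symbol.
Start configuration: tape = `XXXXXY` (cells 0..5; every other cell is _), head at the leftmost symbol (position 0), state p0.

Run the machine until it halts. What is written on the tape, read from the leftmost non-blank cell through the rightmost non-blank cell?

state=p0 head=0 tape=[X]XXXXY__   (p0,X)→(p0,X,R)
state=p0 head=1 tape=X[X]XXXY__   (p0,X)→(p0,X,R)
state=p0 head=2 tape=XX[X]XXY__   (p0,X)→(p0,X,R)
state=p0 head=3 tape=XXX[X]XY__   (p0,X)→(p0,X,R)
state=p0 head=4 tape=XXXX[X]Y__   (p0,X)→(p0,X,R)
state=p0 head=5 tape=XXXXX[Y]__   (p0,Y)→(p0,X,S)
state=p0 head=5 tape=XXXXX[X]__   (p0,X)→(p0,X,R)
state=p0 head=6 tape=XXXXXX[_]_   (p0,_)→(p1,Y,R)
state=p1 head=7 tape=XXXXXXY[_]
The non-blank tape span at halt is XXXXXXY.

XXXXXXY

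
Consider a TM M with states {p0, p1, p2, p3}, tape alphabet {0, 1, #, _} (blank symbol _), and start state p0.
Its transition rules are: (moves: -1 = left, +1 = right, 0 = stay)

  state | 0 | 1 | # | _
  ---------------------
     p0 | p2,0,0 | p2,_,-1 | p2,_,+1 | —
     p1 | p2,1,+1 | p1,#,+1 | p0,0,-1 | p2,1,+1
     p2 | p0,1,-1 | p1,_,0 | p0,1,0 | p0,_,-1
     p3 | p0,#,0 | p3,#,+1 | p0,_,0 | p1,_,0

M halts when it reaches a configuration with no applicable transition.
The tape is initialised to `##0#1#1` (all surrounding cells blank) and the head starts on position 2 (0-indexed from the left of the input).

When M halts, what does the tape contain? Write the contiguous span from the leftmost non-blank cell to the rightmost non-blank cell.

1#1

state=p0 head=2 tape=##[0]#1#1   (p0,0)→(p2,0,0)
state=p2 head=2 tape=##[0]#1#1   (p2,0)→(p0,1,-1)
state=p0 head=1 tape=#[#]1#1#1   (p0,#)→(p2,_,+1)
state=p2 head=2 tape=#_[1]#1#1   (p2,1)→(p1,_,0)
state=p1 head=2 tape=#_[_]#1#1   (p1,_)→(p2,1,+1)
state=p2 head=3 tape=#_1[#]1#1   (p2,#)→(p0,1,0)
state=p0 head=3 tape=#_1[1]1#1   (p0,1)→(p2,_,-1)
state=p2 head=2 tape=#_[1]_1#1   (p2,1)→(p1,_,0)
state=p1 head=2 tape=#_[_]_1#1   (p1,_)→(p2,1,+1)
state=p2 head=3 tape=#_1[_]1#1   (p2,_)→(p0,_,-1)
state=p0 head=2 tape=#_[1]_1#1   (p0,1)→(p2,_,-1)
state=p2 head=1 tape=#[_]__1#1   (p2,_)→(p0,_,-1)
state=p0 head=0 tape=[#]___1#1   (p0,#)→(p2,_,+1)
state=p2 head=1 tape=_[_]__1#1   (p2,_)→(p0,_,-1)
state=p0 head=0 tape=[_]___1#1
The non-blank tape span at halt is 1#1.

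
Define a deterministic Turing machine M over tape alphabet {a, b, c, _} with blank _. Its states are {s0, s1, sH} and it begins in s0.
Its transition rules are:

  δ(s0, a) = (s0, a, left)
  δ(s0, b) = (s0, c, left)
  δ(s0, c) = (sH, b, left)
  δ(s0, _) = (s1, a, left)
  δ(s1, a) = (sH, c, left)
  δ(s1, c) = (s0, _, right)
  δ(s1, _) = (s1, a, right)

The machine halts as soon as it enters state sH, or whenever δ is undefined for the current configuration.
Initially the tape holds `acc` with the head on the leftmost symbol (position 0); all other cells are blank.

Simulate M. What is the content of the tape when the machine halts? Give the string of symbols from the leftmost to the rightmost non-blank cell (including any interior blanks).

state=s0 head=0 tape=__[a]cc   (s0,a)→(s0,a,left)
state=s0 head=-1 tape=_[_]acc   (s0,_)→(s1,a,left)
state=s1 head=-2 tape=[_]aacc   (s1,_)→(s1,a,right)
state=s1 head=-1 tape=a[a]acc   (s1,a)→(sH,c,left)
state=sH head=-2 tape=[a]cacc
The non-blank tape span at halt is acacc.

acacc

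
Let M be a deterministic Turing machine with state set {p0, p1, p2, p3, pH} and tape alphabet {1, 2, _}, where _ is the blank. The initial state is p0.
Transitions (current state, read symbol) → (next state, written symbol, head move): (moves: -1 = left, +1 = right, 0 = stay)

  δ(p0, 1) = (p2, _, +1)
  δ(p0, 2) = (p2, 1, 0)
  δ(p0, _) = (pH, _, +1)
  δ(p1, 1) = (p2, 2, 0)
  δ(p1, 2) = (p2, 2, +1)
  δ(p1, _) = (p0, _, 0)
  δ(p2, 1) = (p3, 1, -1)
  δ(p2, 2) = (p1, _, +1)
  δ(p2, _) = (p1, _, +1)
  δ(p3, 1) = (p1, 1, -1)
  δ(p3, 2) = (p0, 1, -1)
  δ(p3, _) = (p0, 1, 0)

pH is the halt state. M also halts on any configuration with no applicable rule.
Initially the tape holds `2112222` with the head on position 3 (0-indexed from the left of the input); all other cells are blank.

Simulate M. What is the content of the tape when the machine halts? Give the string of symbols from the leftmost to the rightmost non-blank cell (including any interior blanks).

2___2_2

state=p0 head=3 tape=211[2]222___   (p0,2)→(p2,1,0)
state=p2 head=3 tape=211[1]222___   (p2,1)→(p3,1,-1)
state=p3 head=2 tape=21[1]1222___   (p3,1)→(p1,1,-1)
state=p1 head=1 tape=2[1]11222___   (p1,1)→(p2,2,0)
state=p2 head=1 tape=2[2]11222___   (p2,2)→(p1,_,+1)
state=p1 head=2 tape=2_[1]1222___   (p1,1)→(p2,2,0)
state=p2 head=2 tape=2_[2]1222___   (p2,2)→(p1,_,+1)
state=p1 head=3 tape=2__[1]222___   (p1,1)→(p2,2,0)
state=p2 head=3 tape=2__[2]222___   (p2,2)→(p1,_,+1)
state=p1 head=4 tape=2___[2]22___   (p1,2)→(p2,2,+1)
state=p2 head=5 tape=2___2[2]2___   (p2,2)→(p1,_,+1)
state=p1 head=6 tape=2___2_[2]___   (p1,2)→(p2,2,+1)
state=p2 head=7 tape=2___2_2[_]__   (p2,_)→(p1,_,+1)
state=p1 head=8 tape=2___2_2_[_]_   (p1,_)→(p0,_,0)
state=p0 head=8 tape=2___2_2_[_]_   (p0,_)→(pH,_,+1)
state=pH head=9 tape=2___2_2__[_]
The non-blank tape span at halt is 2___2_2.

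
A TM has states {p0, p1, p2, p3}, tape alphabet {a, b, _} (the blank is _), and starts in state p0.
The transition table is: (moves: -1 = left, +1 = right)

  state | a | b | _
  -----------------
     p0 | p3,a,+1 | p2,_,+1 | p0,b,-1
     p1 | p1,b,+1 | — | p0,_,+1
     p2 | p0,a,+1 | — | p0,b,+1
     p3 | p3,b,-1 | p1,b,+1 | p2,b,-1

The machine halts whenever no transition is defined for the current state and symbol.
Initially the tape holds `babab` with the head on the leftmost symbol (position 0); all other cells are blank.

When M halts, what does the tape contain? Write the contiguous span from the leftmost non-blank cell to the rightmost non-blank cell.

a_a__b

state=p0 head=0 tape=[b]abab__   (p0,b)→(p2,_,+1)
state=p2 head=1 tape=_[a]bab__   (p2,a)→(p0,a,+1)
state=p0 head=2 tape=_a[b]ab__   (p0,b)→(p2,_,+1)
state=p2 head=3 tape=_a_[a]b__   (p2,a)→(p0,a,+1)
state=p0 head=4 tape=_a_a[b]__   (p0,b)→(p2,_,+1)
state=p2 head=5 tape=_a_a_[_]_   (p2,_)→(p0,b,+1)
state=p0 head=6 tape=_a_a_b[_]   (p0,_)→(p0,b,-1)
state=p0 head=5 tape=_a_a_[b]b   (p0,b)→(p2,_,+1)
state=p2 head=6 tape=_a_a__[b]
The non-blank tape span at halt is a_a__b.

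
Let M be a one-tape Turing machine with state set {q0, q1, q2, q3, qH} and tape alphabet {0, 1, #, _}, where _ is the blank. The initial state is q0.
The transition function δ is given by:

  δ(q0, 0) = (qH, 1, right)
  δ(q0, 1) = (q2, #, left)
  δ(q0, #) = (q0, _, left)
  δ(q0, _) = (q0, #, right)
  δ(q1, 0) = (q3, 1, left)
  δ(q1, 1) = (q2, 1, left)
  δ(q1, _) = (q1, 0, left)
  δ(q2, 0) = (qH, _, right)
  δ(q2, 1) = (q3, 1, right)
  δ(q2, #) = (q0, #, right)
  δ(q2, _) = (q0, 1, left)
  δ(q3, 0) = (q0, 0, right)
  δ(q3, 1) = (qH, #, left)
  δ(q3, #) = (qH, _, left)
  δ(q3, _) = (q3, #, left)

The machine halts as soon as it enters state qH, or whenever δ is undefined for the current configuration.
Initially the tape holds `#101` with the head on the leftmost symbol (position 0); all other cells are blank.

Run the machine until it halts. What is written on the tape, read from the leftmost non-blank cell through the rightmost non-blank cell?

####11

state=q0 head=0 tape=__[#]101   (q0,#)→(q0,_,left)
state=q0 head=-1 tape=_[_]_101   (q0,_)→(q0,#,right)
state=q0 head=0 tape=_#[_]101   (q0,_)→(q0,#,right)
state=q0 head=1 tape=_##[1]01   (q0,1)→(q2,#,left)
state=q2 head=0 tape=_#[#]#01   (q2,#)→(q0,#,right)
state=q0 head=1 tape=_##[#]01   (q0,#)→(q0,_,left)
state=q0 head=0 tape=_#[#]_01   (q0,#)→(q0,_,left)
state=q0 head=-1 tape=_[#]__01   (q0,#)→(q0,_,left)
state=q0 head=-2 tape=[_]___01   (q0,_)→(q0,#,right)
state=q0 head=-1 tape=#[_]__01   (q0,_)→(q0,#,right)
state=q0 head=0 tape=##[_]_01   (q0,_)→(q0,#,right)
state=q0 head=1 tape=###[_]01   (q0,_)→(q0,#,right)
state=q0 head=2 tape=####[0]1   (q0,0)→(qH,1,right)
state=qH head=3 tape=####1[1]
The non-blank tape span at halt is ####11.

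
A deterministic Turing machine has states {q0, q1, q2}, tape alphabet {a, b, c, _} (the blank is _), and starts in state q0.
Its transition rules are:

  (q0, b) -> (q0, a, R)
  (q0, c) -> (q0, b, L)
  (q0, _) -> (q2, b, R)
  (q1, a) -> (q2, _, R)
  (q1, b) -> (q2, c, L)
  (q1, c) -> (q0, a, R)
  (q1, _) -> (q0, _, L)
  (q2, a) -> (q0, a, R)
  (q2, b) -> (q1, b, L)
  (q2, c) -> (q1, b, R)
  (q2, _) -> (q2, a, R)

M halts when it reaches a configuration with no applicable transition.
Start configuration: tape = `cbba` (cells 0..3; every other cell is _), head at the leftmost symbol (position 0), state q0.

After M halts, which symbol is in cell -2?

b

state=q0 head=0 tape=___[c]bba   (q0,c)→(q0,b,L)
state=q0 head=-1 tape=__[_]bbba   (q0,_)→(q2,b,R)
state=q2 head=0 tape=__b[b]bba   (q2,b)→(q1,b,L)
state=q1 head=-1 tape=__[b]bbba   (q1,b)→(q2,c,L)
state=q2 head=-2 tape=_[_]cbbba   (q2,_)→(q2,a,R)
state=q2 head=-1 tape=_a[c]bbba   (q2,c)→(q1,b,R)
state=q1 head=0 tape=_ab[b]bba   (q1,b)→(q2,c,L)
state=q2 head=-1 tape=_a[b]cbba   (q2,b)→(q1,b,L)
state=q1 head=-2 tape=_[a]bcbba   (q1,a)→(q2,_,R)
state=q2 head=-1 tape=__[b]cbba   (q2,b)→(q1,b,L)
state=q1 head=-2 tape=_[_]bcbba   (q1,_)→(q0,_,L)
state=q0 head=-3 tape=[_]_bcbba   (q0,_)→(q2,b,R)
state=q2 head=-2 tape=b[_]bcbba   (q2,_)→(q2,a,R)
state=q2 head=-1 tape=ba[b]cbba   (q2,b)→(q1,b,L)
state=q1 head=-2 tape=b[a]bcbba   (q1,a)→(q2,_,R)
state=q2 head=-1 tape=b_[b]cbba   (q2,b)→(q1,b,L)
state=q1 head=-2 tape=b[_]bcbba   (q1,_)→(q0,_,L)
state=q0 head=-3 tape=[b]_bcbba   (q0,b)→(q0,a,R)
state=q0 head=-2 tape=a[_]bcbba   (q0,_)→(q2,b,R)
state=q2 head=-1 tape=ab[b]cbba   (q2,b)→(q1,b,L)
state=q1 head=-2 tape=a[b]bcbba   (q1,b)→(q2,c,L)
state=q2 head=-3 tape=[a]cbcbba   (q2,a)→(q0,a,R)
state=q0 head=-2 tape=a[c]bcbba   (q0,c)→(q0,b,L)
state=q0 head=-3 tape=[a]bbcbba
Cell -2 holds b when M halts.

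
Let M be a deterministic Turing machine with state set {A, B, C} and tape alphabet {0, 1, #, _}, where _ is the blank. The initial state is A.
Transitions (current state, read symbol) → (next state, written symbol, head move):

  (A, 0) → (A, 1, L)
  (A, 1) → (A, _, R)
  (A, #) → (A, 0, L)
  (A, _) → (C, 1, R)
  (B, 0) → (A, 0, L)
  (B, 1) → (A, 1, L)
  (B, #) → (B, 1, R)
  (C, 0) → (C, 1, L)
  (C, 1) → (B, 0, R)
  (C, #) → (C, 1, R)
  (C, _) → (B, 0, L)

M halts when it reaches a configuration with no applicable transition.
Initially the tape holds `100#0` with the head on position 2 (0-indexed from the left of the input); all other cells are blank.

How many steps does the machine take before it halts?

A | 10[0]#0_   read 0 → write 1, move L, go to A
A | 1[0]1#0_   read 0 → write 1, move L, go to A
A | [1]11#0_   read 1 → write _, move R, go to A
A | _[1]1#0_   read 1 → write _, move R, go to A
A | __[1]#0_   read 1 → write _, move R, go to A
A | ___[#]0_   read # → write 0, move L, go to A
A | __[_]00_   read _ → write 1, move R, go to C
C | __1[0]0_   read 0 → write 1, move L, go to C
C | __[1]10_   read 1 → write 0, move R, go to B
B | __0[1]0_   read 1 → write 1, move L, go to A
A | __[0]10_   read 0 → write 1, move L, go to A
A | _[_]110_   read _ → write 1, move R, go to C
C | _1[1]10_   read 1 → write 0, move R, go to B
B | _10[1]0_   read 1 → write 1, move L, go to A
A | _1[0]10_   read 0 → write 1, move L, go to A
A | _[1]110_   read 1 → write _, move R, go to A
A | __[1]10_   read 1 → write _, move R, go to A
A | ___[1]0_   read 1 → write _, move R, go to A
A | ____[0]_   read 0 → write 1, move L, go to A
A | ___[_]1_   read _ → write 1, move R, go to C
C | ___1[1]_   read 1 → write 0, move R, go to B
B | ___10[_]
M halts after 21 transitions.

21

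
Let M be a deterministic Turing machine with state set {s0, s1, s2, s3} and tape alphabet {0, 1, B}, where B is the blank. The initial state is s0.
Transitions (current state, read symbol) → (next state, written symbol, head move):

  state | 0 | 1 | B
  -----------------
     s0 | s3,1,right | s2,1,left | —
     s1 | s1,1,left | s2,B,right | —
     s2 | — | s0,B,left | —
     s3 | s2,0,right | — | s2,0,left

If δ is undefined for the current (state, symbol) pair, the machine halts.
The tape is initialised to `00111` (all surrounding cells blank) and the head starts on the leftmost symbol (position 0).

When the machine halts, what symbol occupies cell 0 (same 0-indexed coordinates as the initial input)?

s0 | B[0]0111   read 0 → write 1, move right, go to s3
s3 | B1[0]111   read 0 → write 0, move right, go to s2
s2 | B10[1]11   read 1 → write B, move left, go to s0
s0 | B1[0]B11   read 0 → write 1, move right, go to s3
s3 | B11[B]11   read B → write 0, move left, go to s2
s2 | B1[1]011   read 1 → write B, move left, go to s0
s0 | B[1]B011   read 1 → write 1, move left, go to s2
s2 | [B]1B011
Cell 0 holds 1 when M halts.

1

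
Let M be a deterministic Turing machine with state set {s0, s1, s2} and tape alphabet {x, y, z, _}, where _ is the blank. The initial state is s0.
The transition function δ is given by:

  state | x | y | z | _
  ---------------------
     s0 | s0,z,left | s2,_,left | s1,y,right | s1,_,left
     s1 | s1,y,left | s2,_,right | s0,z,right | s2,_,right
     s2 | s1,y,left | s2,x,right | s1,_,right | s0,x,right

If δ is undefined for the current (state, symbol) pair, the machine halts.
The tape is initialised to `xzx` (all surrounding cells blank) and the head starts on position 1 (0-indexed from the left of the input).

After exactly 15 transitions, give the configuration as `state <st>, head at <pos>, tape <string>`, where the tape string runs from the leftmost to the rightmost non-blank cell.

state s1, head at 2, tape x_xyy

s0 | x[z]x___   read z → write y, move right, go to s1
s1 | xy[x]___   read x → write y, move left, go to s1
s1 | x[y]y___   read y → write _, move right, go to s2
s2 | x_[y]___   read y → write x, move right, go to s2
s2 | x_x[_]__   read _ → write x, move right, go to s0
s0 | x_xx[_]_   read _ → write _, move left, go to s1
s1 | x_x[x]__   read x → write y, move left, go to s1
s1 | x_[x]y__   read x → write y, move left, go to s1
s1 | x[_]yy__   read _ → write _, move right, go to s2
s2 | x_[y]y__   read y → write x, move right, go to s2
s2 | x_x[y]__   read y → write x, move right, go to s2
s2 | x_xx[_]_   read _ → write x, move right, go to s0
s0 | x_xxx[_]   read _ → write _, move left, go to s1
s1 | x_xx[x]_   read x → write y, move left, go to s1
s1 | x_x[x]y_   read x → write y, move left, go to s1
s1 | x_[x]yy_
After 15 steps: state s1, head at 2, tape x_xyy.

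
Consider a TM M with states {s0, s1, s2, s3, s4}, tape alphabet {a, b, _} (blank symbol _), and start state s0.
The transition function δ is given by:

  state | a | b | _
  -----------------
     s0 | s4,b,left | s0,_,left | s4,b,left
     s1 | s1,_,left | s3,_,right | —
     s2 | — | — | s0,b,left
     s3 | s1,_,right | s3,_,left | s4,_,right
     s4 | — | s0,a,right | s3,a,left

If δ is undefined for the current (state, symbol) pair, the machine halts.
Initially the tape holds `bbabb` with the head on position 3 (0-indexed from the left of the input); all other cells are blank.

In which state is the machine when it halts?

s0 | __bba[b]b   read b → write _, move left, go to s0
s0 | __bb[a]_b   read a → write b, move left, go to s4
s4 | __b[b]b_b   read b → write a, move right, go to s0
s0 | __ba[b]_b   read b → write _, move left, go to s0
s0 | __b[a]__b   read a → write b, move left, go to s4
s4 | __[b]b__b   read b → write a, move right, go to s0
s0 | __a[b]__b   read b → write _, move left, go to s0
s0 | __[a]___b   read a → write b, move left, go to s4
s4 | _[_]b___b   read _ → write a, move left, go to s3
s3 | [_]ab___b   read _ → write _, move right, go to s4
s4 | _[a]b___b
No transition is defined for (s4, a); M halts in state s4.

s4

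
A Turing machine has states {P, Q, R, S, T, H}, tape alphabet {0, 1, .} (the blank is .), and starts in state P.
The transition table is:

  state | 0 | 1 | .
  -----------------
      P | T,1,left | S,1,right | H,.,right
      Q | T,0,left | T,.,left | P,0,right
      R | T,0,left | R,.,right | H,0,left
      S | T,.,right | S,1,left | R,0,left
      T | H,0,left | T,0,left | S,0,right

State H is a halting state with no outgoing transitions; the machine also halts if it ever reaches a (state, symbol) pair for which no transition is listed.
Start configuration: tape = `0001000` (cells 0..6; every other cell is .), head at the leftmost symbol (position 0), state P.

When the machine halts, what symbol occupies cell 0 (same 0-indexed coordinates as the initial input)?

.

P | .[0]001000   read 0 → write 1, move left, go to T
T | [.]1001000   read . → write 0, move right, go to S
S | 0[1]001000   read 1 → write 1, move left, go to S
S | [0]1001000   read 0 → write ., move right, go to T
T | .[1]001000   read 1 → write 0, move left, go to T
T | [.]0001000   read . → write 0, move right, go to S
S | 0[0]001000   read 0 → write ., move right, go to T
T | 0.[0]01000   read 0 → write 0, move left, go to H
H | 0[.]001000
Cell 0 holds . when M halts.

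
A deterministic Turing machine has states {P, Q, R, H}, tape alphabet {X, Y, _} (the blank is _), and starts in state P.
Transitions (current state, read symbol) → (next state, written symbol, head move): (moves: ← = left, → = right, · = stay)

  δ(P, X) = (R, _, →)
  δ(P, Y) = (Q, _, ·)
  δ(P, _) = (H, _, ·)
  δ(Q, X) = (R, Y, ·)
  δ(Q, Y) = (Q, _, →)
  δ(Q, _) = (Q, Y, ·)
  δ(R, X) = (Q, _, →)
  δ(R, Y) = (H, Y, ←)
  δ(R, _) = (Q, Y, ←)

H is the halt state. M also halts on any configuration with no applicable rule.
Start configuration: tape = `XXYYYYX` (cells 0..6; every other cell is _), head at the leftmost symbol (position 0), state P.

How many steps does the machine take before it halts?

state=P head=0 tape=[X]XYYYYX   (P,X)→(R,_,→)
state=R head=1 tape=_[X]YYYYX   (R,X)→(Q,_,→)
state=Q head=2 tape=__[Y]YYYX   (Q,Y)→(Q,_,→)
state=Q head=3 tape=___[Y]YYX   (Q,Y)→(Q,_,→)
state=Q head=4 tape=____[Y]YX   (Q,Y)→(Q,_,→)
state=Q head=5 tape=_____[Y]X   (Q,Y)→(Q,_,→)
state=Q head=6 tape=______[X]   (Q,X)→(R,Y,·)
state=R head=6 tape=______[Y]   (R,Y)→(H,Y,←)
state=H head=5 tape=_____[_]Y
M halts after 8 transitions.

8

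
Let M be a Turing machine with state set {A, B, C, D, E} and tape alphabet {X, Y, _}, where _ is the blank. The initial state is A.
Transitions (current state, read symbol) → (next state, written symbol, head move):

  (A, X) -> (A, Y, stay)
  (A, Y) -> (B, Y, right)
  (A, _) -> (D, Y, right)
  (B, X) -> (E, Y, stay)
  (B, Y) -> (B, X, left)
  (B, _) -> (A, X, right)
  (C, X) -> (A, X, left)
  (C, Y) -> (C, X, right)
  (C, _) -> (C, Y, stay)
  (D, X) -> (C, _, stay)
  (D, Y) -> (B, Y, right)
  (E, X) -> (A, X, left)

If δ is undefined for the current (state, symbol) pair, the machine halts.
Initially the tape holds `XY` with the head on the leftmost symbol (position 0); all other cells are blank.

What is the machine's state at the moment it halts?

E

state=A head=0 tape=_[X]Y   (A,X)→(A,Y,stay)
state=A head=0 tape=_[Y]Y   (A,Y)→(B,Y,right)
state=B head=1 tape=_Y[Y]   (B,Y)→(B,X,left)
state=B head=0 tape=_[Y]X   (B,Y)→(B,X,left)
state=B head=-1 tape=[_]XX   (B,_)→(A,X,right)
state=A head=0 tape=X[X]X   (A,X)→(A,Y,stay)
state=A head=0 tape=X[Y]X   (A,Y)→(B,Y,right)
state=B head=1 tape=XY[X]   (B,X)→(E,Y,stay)
state=E head=1 tape=XY[Y]
No transition is defined for (E, Y); M halts in state E.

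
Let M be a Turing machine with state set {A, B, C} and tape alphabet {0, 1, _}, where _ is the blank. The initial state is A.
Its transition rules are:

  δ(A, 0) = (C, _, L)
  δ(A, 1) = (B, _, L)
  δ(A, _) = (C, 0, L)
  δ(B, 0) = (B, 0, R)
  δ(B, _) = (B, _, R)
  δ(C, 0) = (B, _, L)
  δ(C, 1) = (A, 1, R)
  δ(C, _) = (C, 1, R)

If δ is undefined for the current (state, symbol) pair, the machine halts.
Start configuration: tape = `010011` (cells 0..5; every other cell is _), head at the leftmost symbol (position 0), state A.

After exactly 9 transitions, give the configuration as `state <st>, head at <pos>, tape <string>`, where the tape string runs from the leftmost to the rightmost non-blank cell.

A | _[0]10011   read 0 → write _, move L, go to C
C | [_]_10011   read _ → write 1, move R, go to C
C | 1[_]10011   read _ → write 1, move R, go to C
C | 11[1]0011   read 1 → write 1, move R, go to A
A | 111[0]011   read 0 → write _, move L, go to C
C | 11[1]_011   read 1 → write 1, move R, go to A
A | 111[_]011   read _ → write 0, move L, go to C
C | 11[1]0011   read 1 → write 1, move R, go to A
A | 111[0]011   read 0 → write _, move L, go to C
C | 11[1]_011
After 9 steps: state C, head at 1, tape 111_011.

state C, head at 1, tape 111_011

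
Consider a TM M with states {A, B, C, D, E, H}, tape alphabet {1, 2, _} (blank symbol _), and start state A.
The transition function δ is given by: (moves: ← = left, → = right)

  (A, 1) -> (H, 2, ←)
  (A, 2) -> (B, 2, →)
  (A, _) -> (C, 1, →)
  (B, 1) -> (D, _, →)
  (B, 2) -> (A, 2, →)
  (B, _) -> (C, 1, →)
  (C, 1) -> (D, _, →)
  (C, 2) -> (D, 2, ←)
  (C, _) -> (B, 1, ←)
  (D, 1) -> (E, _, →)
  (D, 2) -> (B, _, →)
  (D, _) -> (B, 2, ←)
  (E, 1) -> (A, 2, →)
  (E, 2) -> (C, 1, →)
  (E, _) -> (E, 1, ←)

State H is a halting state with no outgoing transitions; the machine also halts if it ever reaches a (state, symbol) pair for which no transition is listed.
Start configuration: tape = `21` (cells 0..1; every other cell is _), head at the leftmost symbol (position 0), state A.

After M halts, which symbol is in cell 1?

A | [2]1___   read 2 → write 2, move →, go to B
B | 2[1]___   read 1 → write _, move →, go to D
D | 2_[_]__   read _ → write 2, move ←, go to B
B | 2[_]2__   read _ → write 1, move →, go to C
C | 21[2]__   read 2 → write 2, move ←, go to D
D | 2[1]2__   read 1 → write _, move →, go to E
E | 2_[2]__   read 2 → write 1, move →, go to C
C | 2_1[_]_   read _ → write 1, move ←, go to B
B | 2_[1]1_   read 1 → write _, move →, go to D
D | 2__[1]_   read 1 → write _, move →, go to E
E | 2___[_]   read _ → write 1, move ←, go to E
E | 2__[_]1   read _ → write 1, move ←, go to E
E | 2_[_]11   read _ → write 1, move ←, go to E
E | 2[_]111   read _ → write 1, move ←, go to E
E | [2]1111   read 2 → write 1, move →, go to C
C | 1[1]111   read 1 → write _, move →, go to D
D | 1_[1]11   read 1 → write _, move →, go to E
E | 1__[1]1   read 1 → write 2, move →, go to A
A | 1__2[1]   read 1 → write 2, move ←, go to H
H | 1__[2]2
Cell 1 holds _ when M halts.

_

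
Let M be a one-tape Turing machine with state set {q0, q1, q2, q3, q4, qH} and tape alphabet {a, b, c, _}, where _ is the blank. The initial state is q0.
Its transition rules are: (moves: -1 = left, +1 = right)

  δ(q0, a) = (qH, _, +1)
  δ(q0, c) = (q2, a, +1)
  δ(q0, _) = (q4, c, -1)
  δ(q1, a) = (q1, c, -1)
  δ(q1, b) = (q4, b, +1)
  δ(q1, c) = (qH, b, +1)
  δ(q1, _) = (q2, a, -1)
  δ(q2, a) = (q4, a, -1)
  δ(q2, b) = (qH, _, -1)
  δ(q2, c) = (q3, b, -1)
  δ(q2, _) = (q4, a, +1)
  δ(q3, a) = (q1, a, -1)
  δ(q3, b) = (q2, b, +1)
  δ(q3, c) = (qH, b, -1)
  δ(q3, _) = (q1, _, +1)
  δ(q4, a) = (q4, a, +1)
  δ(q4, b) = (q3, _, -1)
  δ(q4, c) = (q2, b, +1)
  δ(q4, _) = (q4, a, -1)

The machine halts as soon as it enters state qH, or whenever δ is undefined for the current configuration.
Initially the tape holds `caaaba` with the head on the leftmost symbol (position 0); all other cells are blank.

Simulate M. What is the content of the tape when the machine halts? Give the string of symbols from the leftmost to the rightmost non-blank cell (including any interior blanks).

q0 | __[c]aaaba   read c → write a, move +1, go to q2
q2 | __a[a]aaba   read a → write a, move -1, go to q4
q4 | __[a]aaaba   read a → write a, move +1, go to q4
q4 | __a[a]aaba   read a → write a, move +1, go to q4
q4 | __aa[a]aba   read a → write a, move +1, go to q4
q4 | __aaa[a]ba   read a → write a, move +1, go to q4
q4 | __aaaa[b]a   read b → write _, move -1, go to q3
q3 | __aaa[a]_a   read a → write a, move -1, go to q1
q1 | __aa[a]a_a   read a → write c, move -1, go to q1
q1 | __a[a]ca_a   read a → write c, move -1, go to q1
q1 | __[a]cca_a   read a → write c, move -1, go to q1
q1 | _[_]ccca_a   read _ → write a, move -1, go to q2
q2 | [_]accca_a   read _ → write a, move +1, go to q4
q4 | a[a]ccca_a   read a → write a, move +1, go to q4
q4 | aa[c]cca_a   read c → write b, move +1, go to q2
q2 | aab[c]ca_a   read c → write b, move -1, go to q3
q3 | aa[b]bca_a   read b → write b, move +1, go to q2
q2 | aab[b]ca_a   read b → write _, move -1, go to qH
qH | aa[b]_ca_a
The non-blank tape span at halt is aab_ca_a.

aab_ca_a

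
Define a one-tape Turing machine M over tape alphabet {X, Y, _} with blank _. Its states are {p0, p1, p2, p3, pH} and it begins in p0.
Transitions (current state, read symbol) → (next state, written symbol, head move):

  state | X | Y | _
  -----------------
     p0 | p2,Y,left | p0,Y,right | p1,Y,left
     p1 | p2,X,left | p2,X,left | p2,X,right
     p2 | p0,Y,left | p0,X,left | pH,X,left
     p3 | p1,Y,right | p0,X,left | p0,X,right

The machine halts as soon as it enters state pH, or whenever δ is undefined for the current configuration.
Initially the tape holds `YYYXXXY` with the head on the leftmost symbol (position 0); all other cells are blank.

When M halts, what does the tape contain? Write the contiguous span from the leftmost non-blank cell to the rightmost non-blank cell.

XYXXYYYXXY

state=p0 head=0 tape=____[Y]YYXXXY   (p0,Y)→(p0,Y,right)
state=p0 head=1 tape=____Y[Y]YXXXY   (p0,Y)→(p0,Y,right)
state=p0 head=2 tape=____YY[Y]XXXY   (p0,Y)→(p0,Y,right)
state=p0 head=3 tape=____YYY[X]XXY   (p0,X)→(p2,Y,left)
state=p2 head=2 tape=____YY[Y]YXXY   (p2,Y)→(p0,X,left)
state=p0 head=1 tape=____Y[Y]XYXXY   (p0,Y)→(p0,Y,right)
state=p0 head=2 tape=____YY[X]YXXY   (p0,X)→(p2,Y,left)
state=p2 head=1 tape=____Y[Y]YYXXY   (p2,Y)→(p0,X,left)
state=p0 head=0 tape=____[Y]XYYXXY   (p0,Y)→(p0,Y,right)
state=p0 head=1 tape=____Y[X]YYXXY   (p0,X)→(p2,Y,left)
state=p2 head=0 tape=____[Y]YYYXXY   (p2,Y)→(p0,X,left)
state=p0 head=-1 tape=___[_]XYYYXXY   (p0,_)→(p1,Y,left)
state=p1 head=-2 tape=__[_]YXYYYXXY   (p1,_)→(p2,X,right)
state=p2 head=-1 tape=__X[Y]XYYYXXY   (p2,Y)→(p0,X,left)
state=p0 head=-2 tape=__[X]XXYYYXXY   (p0,X)→(p2,Y,left)
state=p2 head=-3 tape=_[_]YXXYYYXXY   (p2,_)→(pH,X,left)
state=pH head=-4 tape=[_]XYXXYYYXXY
The non-blank tape span at halt is XYXXYYYXXY.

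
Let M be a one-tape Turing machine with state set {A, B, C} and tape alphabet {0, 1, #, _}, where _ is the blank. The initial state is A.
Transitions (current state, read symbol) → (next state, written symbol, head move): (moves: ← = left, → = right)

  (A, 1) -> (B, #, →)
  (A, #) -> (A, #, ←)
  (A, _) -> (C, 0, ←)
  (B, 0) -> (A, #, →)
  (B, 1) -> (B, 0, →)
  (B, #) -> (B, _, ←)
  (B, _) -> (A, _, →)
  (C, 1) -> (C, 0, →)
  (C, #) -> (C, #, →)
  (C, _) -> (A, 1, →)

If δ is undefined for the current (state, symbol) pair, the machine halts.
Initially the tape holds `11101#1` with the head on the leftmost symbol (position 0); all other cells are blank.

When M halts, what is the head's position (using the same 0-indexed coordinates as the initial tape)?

state=A head=0 tape=[1]1101#1   (A,1)→(B,#,→)
state=B head=1 tape=#[1]101#1   (B,1)→(B,0,→)
state=B head=2 tape=#0[1]01#1   (B,1)→(B,0,→)
state=B head=3 tape=#00[0]1#1   (B,0)→(A,#,→)
state=A head=4 tape=#00#[1]#1   (A,1)→(B,#,→)
state=B head=5 tape=#00##[#]1   (B,#)→(B,_,←)
state=B head=4 tape=#00#[#]_1   (B,#)→(B,_,←)
state=B head=3 tape=#00[#]__1   (B,#)→(B,_,←)
state=B head=2 tape=#0[0]___1   (B,0)→(A,#,→)
state=A head=3 tape=#0#[_]__1   (A,_)→(C,0,←)
state=C head=2 tape=#0[#]0__1   (C,#)→(C,#,→)
state=C head=3 tape=#0#[0]__1
At halt the head is at cell 3.

3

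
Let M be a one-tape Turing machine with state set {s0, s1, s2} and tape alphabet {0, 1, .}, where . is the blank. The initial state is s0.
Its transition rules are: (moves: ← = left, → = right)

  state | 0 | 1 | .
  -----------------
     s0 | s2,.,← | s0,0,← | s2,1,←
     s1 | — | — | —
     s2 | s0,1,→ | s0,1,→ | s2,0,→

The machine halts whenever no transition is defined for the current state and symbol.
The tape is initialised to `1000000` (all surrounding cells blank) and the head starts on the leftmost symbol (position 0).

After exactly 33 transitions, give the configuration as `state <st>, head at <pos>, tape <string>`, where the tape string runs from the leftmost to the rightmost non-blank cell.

s0 | .....[1]000000   read 1 → write 0, move ←, go to s0
s0 | ....[.]0000000   read . → write 1, move ←, go to s2
s2 | ...[.]10000000   read . → write 0, move →, go to s2
s2 | ...0[1]0000000   read 1 → write 1, move →, go to s0
s0 | ...01[0]000000   read 0 → write ., move ←, go to s2
s2 | ...0[1].000000   read 1 → write 1, move →, go to s0
s0 | ...01[.]000000   read . → write 1, move ←, go to s2
s2 | ...0[1]1000000   read 1 → write 1, move →, go to s0
s0 | ...01[1]000000   read 1 → write 0, move ←, go to s0
s0 | ...0[1]0000000   read 1 → write 0, move ←, go to s0
s0 | ...[0]00000000   read 0 → write ., move ←, go to s2
s2 | ..[.].00000000   read . → write 0, move →, go to s2
s2 | ..0[.]00000000   read . → write 0, move →, go to s2
s2 | ..00[0]0000000   read 0 → write 1, move →, go to s0
s0 | ..001[0]000000   read 0 → write ., move ←, go to s2
s2 | ..00[1].000000   read 1 → write 1, move →, go to s0
s0 | ..001[.]000000   read . → write 1, move ←, go to s2
s2 | ..00[1]1000000   read 1 → write 1, move →, go to s0
s0 | ..001[1]000000   read 1 → write 0, move ←, go to s0
s0 | ..00[1]0000000   read 1 → write 0, move ←, go to s0
s0 | ..0[0]00000000   read 0 → write ., move ←, go to s2
s2 | ..[0].00000000   read 0 → write 1, move →, go to s0
s0 | ..1[.]00000000   read . → write 1, move ←, go to s2
s2 | ..[1]100000000   read 1 → write 1, move →, go to s0
s0 | ..1[1]00000000   read 1 → write 0, move ←, go to s0
s0 | ..[1]000000000   read 1 → write 0, move ←, go to s0
s0 | .[.]0000000000   read . → write 1, move ←, go to s2
s2 | [.]10000000000   read . → write 0, move →, go to s2
s2 | 0[1]0000000000   read 1 → write 1, move →, go to s0
s0 | 01[0]000000000   read 0 → write ., move ←, go to s2
s2 | 0[1].000000000   read 1 → write 1, move →, go to s0
s0 | 01[.]000000000   read . → write 1, move ←, go to s2
s2 | 0[1]1000000000   read 1 → write 1, move →, go to s0
s0 | 01[1]000000000
After 33 steps: state s0, head at -3, tape 011000000000.

state s0, head at -3, tape 011000000000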